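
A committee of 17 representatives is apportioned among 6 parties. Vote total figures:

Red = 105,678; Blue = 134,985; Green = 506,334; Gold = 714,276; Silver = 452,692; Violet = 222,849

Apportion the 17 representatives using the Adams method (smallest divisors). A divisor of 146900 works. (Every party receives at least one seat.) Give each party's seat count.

Red: 1, Blue: 1, Green: 4, Gold: 5, Silver: 4, Violet: 2

With modified divisor 146900: modified quotas Red 0.719, Blue 0.919, Green 3.447, Gold 4.862, Silver 3.082, Violet 1.517.
Rounding up: Red 1, Blue 1, Green 4, Gold 5, Silver 4, Violet 2 (total 17).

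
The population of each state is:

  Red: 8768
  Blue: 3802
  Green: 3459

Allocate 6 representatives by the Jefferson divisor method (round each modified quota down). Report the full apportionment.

Standard divisor 16029/6 ≈ 2671.5; standard quotas: Red 3.282, Blue 1.423, Green 1.295.
Rounding down gives 3, 1, 1 = 5 seats, so the divisor must be adjusted.
With modified divisor 2000: modified quotas Red 4.384, Blue 1.901, Green 1.730.
Rounding down: Red 4, Blue 1, Green 1 (total 6).

Red: 4, Blue: 1, Green: 1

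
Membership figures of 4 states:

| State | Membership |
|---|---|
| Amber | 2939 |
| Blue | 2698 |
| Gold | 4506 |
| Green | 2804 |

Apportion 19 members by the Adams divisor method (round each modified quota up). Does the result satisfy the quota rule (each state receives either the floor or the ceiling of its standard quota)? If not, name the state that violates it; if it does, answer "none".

none

Standard quotas: Amber 4.313, Blue 3.959, Gold 6.613, Green 4.115.
Adams allocation: Amber 4, Blue 4, Gold 7, Green 4.
Every allocation lies between the lower and upper quota.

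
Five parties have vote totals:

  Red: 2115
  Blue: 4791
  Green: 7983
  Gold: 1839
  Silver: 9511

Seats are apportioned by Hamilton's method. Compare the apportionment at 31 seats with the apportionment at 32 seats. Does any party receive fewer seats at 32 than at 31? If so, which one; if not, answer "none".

At 31 seats: Red 3, Blue 6, Green 9, Gold 2, Silver 11.
At 32 seats: Red 2, Blue 6, Green 10, Gold 2, Silver 12.
Red drops from 3 to 2.

Red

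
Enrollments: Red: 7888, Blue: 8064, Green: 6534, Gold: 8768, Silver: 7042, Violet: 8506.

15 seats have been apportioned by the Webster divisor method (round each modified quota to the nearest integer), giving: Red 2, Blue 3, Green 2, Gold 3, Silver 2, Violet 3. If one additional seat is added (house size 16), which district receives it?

Red

Priority for the next seat is population ÷ (current seats + 0.5).
Priorities: Red 3155.200, Blue 2304.000, Green 2613.600, Gold 2505.143, Silver 2816.800, Violet 2430.286.
Highest priority: Red.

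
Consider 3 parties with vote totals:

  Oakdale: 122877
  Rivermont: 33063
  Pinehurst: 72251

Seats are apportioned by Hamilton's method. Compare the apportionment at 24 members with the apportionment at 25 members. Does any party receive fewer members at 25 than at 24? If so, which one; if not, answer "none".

none

At 24 seats: Oakdale 13, Rivermont 3, Pinehurst 8.
At 25 seats: Oakdale 13, Rivermont 4, Pinehurst 8.
No party's allocation decreased.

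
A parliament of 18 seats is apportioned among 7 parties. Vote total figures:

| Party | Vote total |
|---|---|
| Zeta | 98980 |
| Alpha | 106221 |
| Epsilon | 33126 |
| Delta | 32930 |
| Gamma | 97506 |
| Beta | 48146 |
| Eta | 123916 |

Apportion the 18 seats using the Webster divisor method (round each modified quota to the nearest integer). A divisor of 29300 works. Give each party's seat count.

Zeta=3; Alpha=4; Epsilon=1; Delta=1; Gamma=3; Beta=2; Eta=4

With modified divisor 29300: modified quotas Zeta 3.378, Alpha 3.625, Epsilon 1.131, Delta 1.124, Gamma 3.328, Beta 1.643, Eta 4.229.
Rounding to the nearest integer: Zeta 3, Alpha 4, Epsilon 1, Delta 1, Gamma 3, Beta 2, Eta 4 (total 18).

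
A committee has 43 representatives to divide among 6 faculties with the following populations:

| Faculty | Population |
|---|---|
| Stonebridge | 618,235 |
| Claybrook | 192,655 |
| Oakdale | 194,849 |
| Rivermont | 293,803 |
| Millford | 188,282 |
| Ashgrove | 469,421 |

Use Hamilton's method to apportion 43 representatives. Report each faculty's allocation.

Stonebridge 14, Claybrook 4, Oakdale 4, Rivermont 7, Millford 4, Ashgrove 10

Total 1957245; standard divisor 1957245/43 ≈ 45517.326.
Standard quotas: Stonebridge 13.5824, Claybrook 4.2326, Oakdale 4.2808, Rivermont 6.4548, Millford 4.1365, Ashgrove 10.3130.
Lower quotas: Stonebridge 13, Claybrook 4, Oakdale 4, Rivermont 6, Millford 4, Ashgrove 10 (sum 41, leaving 2 seats).
Remainders in descending order: Stonebridge 0.5824, Rivermont 0.4548, Ashgrove 0.3130, Oakdale 0.2808, Claybrook 0.2326, Millford 0.1365.
Largest remainders: Stonebridge, Rivermont receive the extra seats.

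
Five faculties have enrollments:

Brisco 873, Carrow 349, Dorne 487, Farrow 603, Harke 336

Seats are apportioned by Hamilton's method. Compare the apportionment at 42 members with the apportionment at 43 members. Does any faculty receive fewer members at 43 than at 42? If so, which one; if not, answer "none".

At 42 seats: Brisco 14, Carrow 5, Dorne 8, Farrow 10, Harke 5.
At 43 seats: Brisco 14, Carrow 6, Dorne 8, Farrow 10, Harke 5.
No faculty's allocation decreased.

none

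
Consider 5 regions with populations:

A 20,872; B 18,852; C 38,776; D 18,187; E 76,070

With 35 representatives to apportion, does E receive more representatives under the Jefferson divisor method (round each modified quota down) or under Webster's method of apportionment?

Jefferson: A 4, B 4, C 8, D 3, E 16.
Webster: A 4, B 4, C 8, D 4, E 15.
E gets 16 under Jefferson and 15 under Webster.

Jefferson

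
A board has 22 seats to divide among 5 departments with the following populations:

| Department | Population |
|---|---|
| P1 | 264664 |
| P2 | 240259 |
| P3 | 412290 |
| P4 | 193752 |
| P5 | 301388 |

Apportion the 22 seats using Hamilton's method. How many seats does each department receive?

Total 1412353; standard divisor 1412353/22 ≈ 64197.864.
Standard quotas: P1 4.1226, P2 3.7425, P3 6.4222, P4 3.0180, P5 4.6947.
Lower quotas: P1 4, P2 3, P3 6, P4 3, P5 4 (sum 20, leaving 2 seats).
Remainders in descending order: P2 0.7425, P5 0.6947, P3 0.4222, P1 0.1226, P4 0.0180.
The surplus seats go to P2, P5.

P1=4; P2=4; P3=6; P4=3; P5=5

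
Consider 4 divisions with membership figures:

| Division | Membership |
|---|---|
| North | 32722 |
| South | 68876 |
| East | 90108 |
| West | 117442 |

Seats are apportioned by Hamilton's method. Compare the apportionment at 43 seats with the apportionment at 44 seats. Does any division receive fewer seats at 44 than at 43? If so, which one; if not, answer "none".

North

At 43 seats: North 5, South 10, East 12, West 16.
At 44 seats: North 4, South 10, East 13, West 17.
North drops from 5 to 4.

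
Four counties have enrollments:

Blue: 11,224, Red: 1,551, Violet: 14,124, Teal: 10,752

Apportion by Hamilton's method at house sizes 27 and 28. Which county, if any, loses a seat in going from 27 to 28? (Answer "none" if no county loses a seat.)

none

At 27 seats: Blue 8, Red 1, Violet 10, Teal 8.
At 28 seats: Blue 8, Red 1, Violet 11, Teal 8.
No county's allocation decreased.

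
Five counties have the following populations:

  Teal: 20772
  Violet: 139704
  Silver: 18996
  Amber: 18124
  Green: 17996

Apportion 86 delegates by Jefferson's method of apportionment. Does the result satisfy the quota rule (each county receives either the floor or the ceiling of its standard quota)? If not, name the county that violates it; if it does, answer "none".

Standard quotas: Teal 8.286, Violet 55.728, Silver 7.578, Amber 7.230, Green 7.179.
Jefferson allocation: Teal 8, Violet 57, Silver 7, Amber 7, Green 7.
Violet has quota 55.728 (lower 55, upper 56) but receives 57 — outside the quota interval.

Violet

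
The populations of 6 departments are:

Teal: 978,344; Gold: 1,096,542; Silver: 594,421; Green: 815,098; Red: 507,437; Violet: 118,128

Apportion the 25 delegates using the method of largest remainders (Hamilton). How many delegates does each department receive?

Teal 6; Gold 7; Silver 3; Green 5; Red 3; Violet 1

Total 4109970; standard divisor 4109970/25 ≈ 164398.8.
Standard quotas: Teal 5.9510, Gold 6.6700, Silver 3.6157, Green 4.9581, Red 3.0866, Violet 0.7185.
Lower quotas: Teal 5, Gold 6, Silver 3, Green 4, Red 3, Violet 0 (sum 21, leaving 4 seats).
Remainders in descending order: Green 0.9581, Teal 0.9510, Violet 0.7185, Gold 0.6700, Silver 0.6157, Red 0.0866.
The surplus seats go to Green, Teal, Violet, Gold.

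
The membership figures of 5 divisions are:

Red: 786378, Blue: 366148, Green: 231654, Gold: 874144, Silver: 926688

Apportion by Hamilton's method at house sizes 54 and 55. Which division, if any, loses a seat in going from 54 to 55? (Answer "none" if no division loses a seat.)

none

At 54 seats: Red 13, Blue 6, Green 4, Gold 15, Silver 16.
At 55 seats: Red 14, Blue 6, Green 4, Gold 15, Silver 16.
No division's allocation decreased.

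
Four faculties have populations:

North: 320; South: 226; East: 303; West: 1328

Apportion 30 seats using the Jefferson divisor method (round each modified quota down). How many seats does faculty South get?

Standard divisor 2177/30 ≈ 72.567; standard quotas: North 4.410, South 3.114, East 4.175, West 18.300.
Rounding down gives 4, 3, 4, 18 = 29 seats, so the divisor must be adjusted.
With modified divisor 68: modified quotas North 4.706, South 3.324, East 4.456, West 19.529.
Rounding down: North 4, South 3, East 4, West 19 (total 30).
South receives 3.

3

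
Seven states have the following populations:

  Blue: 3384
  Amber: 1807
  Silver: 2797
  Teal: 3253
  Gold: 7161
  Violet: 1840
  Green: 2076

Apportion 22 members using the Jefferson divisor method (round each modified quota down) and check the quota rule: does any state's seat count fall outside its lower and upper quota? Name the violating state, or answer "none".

none

Standard quotas: Blue 3.336, Amber 1.781, Silver 2.757, Teal 3.207, Gold 7.059, Violet 1.814, Green 2.046.
Jefferson allocation: Blue 3, Amber 2, Silver 3, Teal 3, Gold 7, Violet 2, Green 2.
Every allocation lies between the lower and upper quota.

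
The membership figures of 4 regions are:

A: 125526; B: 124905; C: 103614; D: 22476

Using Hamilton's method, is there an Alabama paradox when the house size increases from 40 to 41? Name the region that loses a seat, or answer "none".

At 40 seats: A 13, B 13, C 11, D 3.
At 41 seats: A 14, B 14, C 11, D 2.
D drops from 3 to 2.

D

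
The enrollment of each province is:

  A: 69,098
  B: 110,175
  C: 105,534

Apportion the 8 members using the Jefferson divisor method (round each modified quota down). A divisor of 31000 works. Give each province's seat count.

With modified divisor 31000: modified quotas A 2.229, B 3.554, C 3.404.
Rounding down: A 2, B 3, C 3 (total 8).

A 2, B 3, C 3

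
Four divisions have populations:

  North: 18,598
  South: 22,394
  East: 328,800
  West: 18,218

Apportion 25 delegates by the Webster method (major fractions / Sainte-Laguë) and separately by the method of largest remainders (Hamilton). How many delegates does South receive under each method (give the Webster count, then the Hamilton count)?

1 and 2

Webster: North 1, South 1, East 22, West 1.
Hamilton: North 1, South 2, East 21, West 1.
South gets 1 under Webster and 2 under Hamilton.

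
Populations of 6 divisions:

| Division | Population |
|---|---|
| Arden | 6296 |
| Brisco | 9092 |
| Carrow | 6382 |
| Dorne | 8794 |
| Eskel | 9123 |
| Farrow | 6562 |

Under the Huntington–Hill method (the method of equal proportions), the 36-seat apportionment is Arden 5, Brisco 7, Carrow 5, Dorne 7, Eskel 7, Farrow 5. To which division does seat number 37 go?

Eskel

Priority for the next seat is population ÷ (√(s·(s+1))).
Priorities: Arden 1149.487, Brisco 1214.970, Carrow 1165.188, Dorne 1175.148, Eskel 1219.112, Farrow 1198.052.
Highest priority: Eskel.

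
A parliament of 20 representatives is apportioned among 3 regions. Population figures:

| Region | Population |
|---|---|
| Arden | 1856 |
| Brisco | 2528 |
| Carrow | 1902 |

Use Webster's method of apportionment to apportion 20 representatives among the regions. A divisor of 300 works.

With modified divisor 300: modified quotas Arden 6.187, Brisco 8.427, Carrow 6.340.
Rounding to the nearest integer: Arden 6, Brisco 8, Carrow 6 (total 20).

Arden 6; Brisco 8; Carrow 6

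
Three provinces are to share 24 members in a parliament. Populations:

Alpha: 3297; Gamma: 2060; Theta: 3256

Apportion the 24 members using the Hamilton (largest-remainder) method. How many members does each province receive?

Total 8613; standard divisor 8613/24 ≈ 358.875.
Standard quotas: Alpha 9.187, Gamma 5.740, Theta 9.073.
Lower quotas: Alpha 9, Gamma 5, Theta 9 (sum 23, leaving 1 seat).
Remainders in descending order: Gamma 0.740, Alpha 0.187, Theta 0.073.
Largest remainder: Gamma receives the extra seat.

Alpha: 9, Gamma: 6, Theta: 9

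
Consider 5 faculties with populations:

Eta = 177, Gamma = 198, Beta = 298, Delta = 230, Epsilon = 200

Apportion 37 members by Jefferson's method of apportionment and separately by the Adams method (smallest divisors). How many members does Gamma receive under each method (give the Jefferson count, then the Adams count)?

6 and 7

Jefferson: Eta 6, Gamma 6, Beta 10, Delta 8, Epsilon 7.
Adams: Eta 6, Gamma 7, Beta 10, Delta 7, Epsilon 7.
Gamma gets 6 under Jefferson and 7 under Adams.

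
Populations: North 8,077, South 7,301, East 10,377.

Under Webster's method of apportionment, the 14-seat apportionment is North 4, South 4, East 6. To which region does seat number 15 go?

North

Priority for the next seat is population ÷ (current seats + 0.5).
Priorities: North 1794.889, South 1622.444, East 1596.462.
Highest priority: North.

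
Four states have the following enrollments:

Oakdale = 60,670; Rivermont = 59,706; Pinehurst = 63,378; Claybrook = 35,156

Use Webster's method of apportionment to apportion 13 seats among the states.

Oakdale=4, Rivermont=3, Pinehurst=4, Claybrook=2

Standard divisor 218910/13 ≈ 16839.231; standard quotas: Oakdale 3.603, Rivermont 3.546, Pinehurst 3.764, Claybrook 2.088.
Rounding to the nearest integer gives 4, 4, 4, 2 = 14 seats, so the divisor must be adjusted.
With modified divisor 17200: modified quotas Oakdale 3.527, Rivermont 3.471, Pinehurst 3.685, Claybrook 2.044.
Rounding to the nearest integer: Oakdale 4, Rivermont 3, Pinehurst 4, Claybrook 2 (total 13).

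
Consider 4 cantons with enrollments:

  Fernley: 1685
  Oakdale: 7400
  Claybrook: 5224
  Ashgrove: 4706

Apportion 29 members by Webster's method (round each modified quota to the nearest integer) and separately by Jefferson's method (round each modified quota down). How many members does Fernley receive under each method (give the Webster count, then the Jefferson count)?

Webster: Fernley 3, Oakdale 11, Claybrook 8, Ashgrove 7.
Jefferson: Fernley 2, Oakdale 12, Claybrook 8, Ashgrove 7.
Fernley gets 3 under Webster and 2 under Jefferson.

3 and 2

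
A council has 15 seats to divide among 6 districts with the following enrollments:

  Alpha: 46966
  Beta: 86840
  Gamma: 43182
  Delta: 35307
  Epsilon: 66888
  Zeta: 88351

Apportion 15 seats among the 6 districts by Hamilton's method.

Total 367534; standard divisor 367534/15 ≈ 24502.267.
Standard quotas: Alpha 1.9168, Beta 3.5442, Gamma 1.7624, Delta 1.4410, Epsilon 2.7299, Zeta 3.6058.
Lower quotas: Alpha 1, Beta 3, Gamma 1, Delta 1, Epsilon 2, Zeta 3 (sum 11, leaving 4 seats).
Remainders in descending order: Alpha 0.9168, Gamma 0.7624, Epsilon 0.7299, Zeta 0.6058, Beta 0.5442, Delta 0.4410.
The surplus seats go to Alpha, Gamma, Epsilon, Zeta.

Alpha: 2; Beta: 3; Gamma: 2; Delta: 1; Epsilon: 3; Zeta: 4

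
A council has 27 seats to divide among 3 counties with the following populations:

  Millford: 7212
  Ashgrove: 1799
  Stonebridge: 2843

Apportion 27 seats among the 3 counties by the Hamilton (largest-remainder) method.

Millford 16; Ashgrove 4; Stonebridge 7

The standard divisor is 11854/27 ≈ 439.037.
Standard quotas: Millford 16.4269, Ashgrove 4.0976, Stonebridge 6.4755.
Lower quotas: Millford 16, Ashgrove 4, Stonebridge 6 (sum 26, leaving 1 seat).
Remainders in descending order: Stonebridge 0.4755, Millford 0.4269, Ashgrove 0.0976.
Largest remainder: Stonebridge receives the extra seat.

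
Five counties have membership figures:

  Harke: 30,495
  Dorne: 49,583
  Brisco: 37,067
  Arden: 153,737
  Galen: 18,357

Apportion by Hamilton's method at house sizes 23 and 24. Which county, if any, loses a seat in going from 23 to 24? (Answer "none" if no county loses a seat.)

Galen

At 23 seats: Harke 2, Dorne 4, Brisco 3, Arden 12, Galen 2.
At 24 seats: Harke 3, Dorne 4, Brisco 3, Arden 13, Galen 1.
Galen drops from 2 to 1.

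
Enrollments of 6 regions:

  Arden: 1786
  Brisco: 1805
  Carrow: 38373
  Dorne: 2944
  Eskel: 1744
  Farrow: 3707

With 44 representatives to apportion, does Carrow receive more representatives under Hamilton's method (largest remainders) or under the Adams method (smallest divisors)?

Hamilton: Arden 2, Brisco 2, Carrow 33, Dorne 3, Eskel 1, Farrow 3.
Adams: Arden 2, Brisco 2, Carrow 32, Dorne 3, Eskel 2, Farrow 3.
Carrow gets 33 under Hamilton and 32 under Adams.

Hamilton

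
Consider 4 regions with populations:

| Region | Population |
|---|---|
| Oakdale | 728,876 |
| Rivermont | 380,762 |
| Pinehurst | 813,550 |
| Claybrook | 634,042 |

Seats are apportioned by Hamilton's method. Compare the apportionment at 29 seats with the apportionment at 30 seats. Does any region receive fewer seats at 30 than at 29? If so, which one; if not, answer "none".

Rivermont

At 29 seats: Oakdale 8, Rivermont 5, Pinehurst 9, Claybrook 7.
At 30 seats: Oakdale 9, Rivermont 4, Pinehurst 10, Claybrook 7.
Rivermont drops from 5 to 4.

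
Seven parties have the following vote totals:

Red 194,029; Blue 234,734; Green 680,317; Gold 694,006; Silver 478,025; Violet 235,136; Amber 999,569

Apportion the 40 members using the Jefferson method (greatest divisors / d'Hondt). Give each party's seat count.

Standard divisor 3515816/40 ≈ 87895.4; standard quotas: Red 2.207, Blue 2.671, Green 7.740, Gold 7.896, Silver 5.439, Violet 2.675, Amber 11.372.
Rounding down gives 2, 2, 7, 7, 5, 2, 11 = 36 seats, so the divisor must be adjusted.
With modified divisor 79000: modified quotas Red 2.456, Blue 2.971, Green 8.612, Gold 8.785, Silver 6.051, Violet 2.976, Amber 12.653.
Rounding down: Red 2, Blue 2, Green 8, Gold 8, Silver 6, Violet 2, Amber 12 (total 40).

Red=2, Blue=2, Green=8, Gold=8, Silver=6, Violet=2, Amber=12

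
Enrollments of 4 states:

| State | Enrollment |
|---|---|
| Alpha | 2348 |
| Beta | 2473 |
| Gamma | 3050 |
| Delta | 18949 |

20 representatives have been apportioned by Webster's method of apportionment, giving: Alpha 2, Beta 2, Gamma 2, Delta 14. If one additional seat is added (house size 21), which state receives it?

Delta

Priority for the next seat is population ÷ (current seats + 0.5).
Priorities: Alpha 939.200, Beta 989.200, Gamma 1220.000, Delta 1306.828.
Highest priority: Delta.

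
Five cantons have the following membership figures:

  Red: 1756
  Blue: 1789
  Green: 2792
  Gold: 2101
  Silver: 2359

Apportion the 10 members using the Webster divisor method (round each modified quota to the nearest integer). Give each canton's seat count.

Standard divisor 10797/10 ≈ 1079.7; standard quotas: Red 1.626, Blue 1.657, Green 2.586, Gold 1.946, Silver 2.185.
Rounding to the nearest integer gives 2, 2, 3, 2, 2 = 11 seats, so the divisor must be adjusted.
With modified divisor 1140: modified quotas Red 1.540, Blue 1.569, Green 2.449, Gold 1.843, Silver 2.069.
Rounding to the nearest integer: Red 2, Blue 2, Green 2, Gold 2, Silver 2 (total 10).

Red: 2; Blue: 2; Green: 2; Gold: 2; Silver: 2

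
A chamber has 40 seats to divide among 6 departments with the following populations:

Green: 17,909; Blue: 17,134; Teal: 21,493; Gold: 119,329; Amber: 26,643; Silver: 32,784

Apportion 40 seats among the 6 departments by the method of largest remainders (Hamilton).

Total 235292; standard divisor 235292/40 ≈ 5882.3.
Standard quotas: Green 3.0446, Blue 2.9128, Teal 3.6538, Gold 20.2861, Amber 4.5294, Silver 5.5733.
Lower quotas: Green 3, Blue 2, Teal 3, Gold 20, Amber 4, Silver 5 (sum 37, leaving 3 seats).
Remainders in descending order: Blue 0.9128, Teal 0.6538, Silver 0.5733, Amber 0.5294, Gold 0.2861, Green 0.0446.
Largest remainders: Blue, Teal, Silver receive the extra seats.

Green: 3, Blue: 3, Teal: 4, Gold: 20, Amber: 4, Silver: 6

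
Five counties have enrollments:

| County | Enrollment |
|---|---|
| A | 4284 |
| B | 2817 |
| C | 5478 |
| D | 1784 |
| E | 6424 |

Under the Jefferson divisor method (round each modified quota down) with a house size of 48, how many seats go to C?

Standard divisor 20787/48 ≈ 433.062; standard quotas: A 9.892, B 6.505, C 12.649, D 4.119, E 14.834.
Rounding down gives 9, 6, 12, 4, 14 = 45 seats, so the divisor must be adjusted.
With modified divisor 410: modified quotas A 10.449, B 6.871, C 13.361, D 4.351, E 15.668.
Rounding down: A 10, B 6, C 13, D 4, E 15 (total 48).
C receives 13.

13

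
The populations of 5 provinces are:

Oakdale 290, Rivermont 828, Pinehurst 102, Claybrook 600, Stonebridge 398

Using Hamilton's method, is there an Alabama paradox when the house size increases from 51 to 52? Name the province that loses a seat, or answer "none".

none

At 51 seats: Oakdale 7, Rivermont 19, Pinehurst 2, Claybrook 14, Stonebridge 9.
At 52 seats: Oakdale 7, Rivermont 20, Pinehurst 2, Claybrook 14, Stonebridge 9.
No province's allocation decreased.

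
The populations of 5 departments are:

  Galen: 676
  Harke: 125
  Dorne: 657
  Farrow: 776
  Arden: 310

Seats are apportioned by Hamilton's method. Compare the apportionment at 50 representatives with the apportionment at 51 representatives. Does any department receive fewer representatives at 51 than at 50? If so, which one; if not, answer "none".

Harke

At 50 seats: Galen 13, Harke 3, Dorne 13, Farrow 15, Arden 6.
At 51 seats: Galen 14, Harke 2, Dorne 13, Farrow 16, Arden 6.
Harke drops from 3 to 2.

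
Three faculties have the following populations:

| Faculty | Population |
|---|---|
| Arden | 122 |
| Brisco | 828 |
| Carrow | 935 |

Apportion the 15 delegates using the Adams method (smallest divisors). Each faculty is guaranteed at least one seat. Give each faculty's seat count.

Standard divisor 1885/15 ≈ 125.667; standard quotas: Arden 0.971, Brisco 6.589, Carrow 7.440.
Rounding up gives 1, 7, 8 = 16 seats, so the divisor must be adjusted.
With modified divisor 136: modified quotas Arden 0.897, Brisco 6.088, Carrow 6.875.
Rounding up: Arden 1, Brisco 7, Carrow 7 (total 15).

Arden 1, Brisco 7, Carrow 7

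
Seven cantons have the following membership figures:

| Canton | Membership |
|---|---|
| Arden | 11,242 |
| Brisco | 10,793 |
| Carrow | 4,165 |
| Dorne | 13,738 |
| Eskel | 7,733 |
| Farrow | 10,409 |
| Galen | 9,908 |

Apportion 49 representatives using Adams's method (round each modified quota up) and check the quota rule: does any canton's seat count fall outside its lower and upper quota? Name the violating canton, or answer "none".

none

Standard quotas: Arden 8.102, Brisco 7.779, Carrow 3.002, Dorne 9.901, Eskel 5.573, Farrow 7.502, Galen 7.141.
Adams allocation: Arden 8, Brisco 8, Carrow 3, Dorne 10, Eskel 6, Farrow 7, Galen 7.
Every allocation lies between the lower and upper quota.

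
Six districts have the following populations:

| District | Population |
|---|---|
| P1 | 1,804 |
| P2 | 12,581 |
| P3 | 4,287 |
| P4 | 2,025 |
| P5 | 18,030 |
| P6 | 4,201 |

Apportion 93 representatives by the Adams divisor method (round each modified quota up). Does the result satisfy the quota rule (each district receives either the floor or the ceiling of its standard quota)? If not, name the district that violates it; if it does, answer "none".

Standard quotas: P1 3.908, P2 27.256, P3 9.287, P4 4.387, P5 39.061, P6 9.101.
Adams allocation: P1 4, P2 27, P3 10, P4 5, P5 38, P6 9.
P5 has quota 39.061 (lower 39, upper 40) but receives 38 — outside the quota interval.

P5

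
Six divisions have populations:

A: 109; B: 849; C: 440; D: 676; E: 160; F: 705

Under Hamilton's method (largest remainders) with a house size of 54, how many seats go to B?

16

The standard divisor is 2939/54 ≈ 54.426.
Standard quotas: A 2.003, B 15.599, C 8.084, D 12.421, E 2.940, F 12.953.
Lower quotas: A 2, B 15, C 8, D 12, E 2, F 12 (sum 51, leaving 3 seats).
Remainders in descending order: F 0.953, E 0.940, B 0.599, D 0.421, C 0.084, A 0.003.
The surplus seats go to F, E, B.
B receives 16.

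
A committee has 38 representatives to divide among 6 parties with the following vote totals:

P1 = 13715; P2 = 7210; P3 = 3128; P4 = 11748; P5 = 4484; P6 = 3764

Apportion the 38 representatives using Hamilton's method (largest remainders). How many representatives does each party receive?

P1 12, P2 6, P3 3, P4 10, P5 4, P6 3

Total 44049; standard divisor 44049/38 ≈ 1159.184.
Standard quotas: P1 11.8316, P2 6.2199, P3 2.6984, P4 10.1347, P5 3.8682, P6 3.2471.
Lower quotas: P1 11, P2 6, P3 2, P4 10, P5 3, P6 3 (sum 35, leaving 3 seats).
Remainders in descending order: P5 0.8682, P1 0.8316, P3 0.6984, P6 0.2471, P2 0.2199, P4 0.1347.
Largest remainders: P5, P1, P3 receive the extra seats.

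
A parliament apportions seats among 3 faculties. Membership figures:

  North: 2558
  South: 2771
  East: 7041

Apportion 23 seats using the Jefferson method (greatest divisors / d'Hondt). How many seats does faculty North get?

5

Standard divisor 12370/23 ≈ 537.826; standard quotas: North 4.756, South 5.152, East 13.092.
Rounding down gives 4, 5, 13 = 22 seats, so the divisor must be adjusted.
With modified divisor 507: modified quotas North 5.045, South 5.465, East 13.888.
Rounding down: North 5, South 5, East 13 (total 23).
North receives 5.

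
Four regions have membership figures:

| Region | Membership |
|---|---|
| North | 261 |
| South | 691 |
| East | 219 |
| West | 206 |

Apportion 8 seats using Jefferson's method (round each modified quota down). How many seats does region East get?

Standard divisor 1377/8 ≈ 172.125; standard quotas: North 1.516, South 4.015, East 1.272, West 1.197.
Rounding down gives 1, 4, 1, 1 = 7 seats, so the divisor must be adjusted.
With modified divisor 134: modified quotas North 1.948, South 5.157, East 1.634, West 1.537.
Rounding down: North 1, South 5, East 1, West 1 (total 8).
East receives 1.

1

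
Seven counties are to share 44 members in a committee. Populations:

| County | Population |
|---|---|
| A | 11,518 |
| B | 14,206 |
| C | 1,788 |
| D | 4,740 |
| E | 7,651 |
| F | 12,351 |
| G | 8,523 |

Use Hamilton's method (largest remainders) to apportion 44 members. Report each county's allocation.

Total 60777; standard divisor 60777/44 ≈ 1381.295.
Standard quotas: A 8.3385, B 10.2845, C 1.2944, D 3.4316, E 5.5390, F 8.9416, G 6.1703.
Lower quotas: A 8, B 10, C 1, D 3, E 5, F 8, G 6 (sum 41, leaving 3 seats).
Remainders in descending order: F 0.9416, E 0.5390, D 0.4316, A 0.3385, C 0.2944, B 0.2845, G 0.1703.
Largest remainders: F, E, D receive the extra seats.

A: 8, B: 10, C: 1, D: 4, E: 6, F: 9, G: 6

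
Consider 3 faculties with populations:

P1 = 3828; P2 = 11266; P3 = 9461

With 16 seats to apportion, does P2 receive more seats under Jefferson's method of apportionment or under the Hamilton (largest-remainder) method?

Jefferson: P1 2, P2 8, P3 6.
Hamilton: P1 3, P2 7, P3 6.
P2 gets 8 under Jefferson and 7 under Hamilton.

Jefferson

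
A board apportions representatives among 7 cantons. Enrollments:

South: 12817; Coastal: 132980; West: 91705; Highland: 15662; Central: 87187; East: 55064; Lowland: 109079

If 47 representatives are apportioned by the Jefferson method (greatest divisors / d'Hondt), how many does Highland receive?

1

Standard divisor 504494/47 ≈ 10733.915; standard quotas: South 1.194, Coastal 12.389, West 8.543, Highland 1.459, Central 8.123, East 5.130, Lowland 10.162.
Rounding down gives 1, 12, 8, 1, 8, 5, 10 = 45 seats, so the divisor must be adjusted.
With modified divisor 10100: modified quotas South 1.269, Coastal 13.166, West 9.080, Highland 1.551, Central 8.632, East 5.452, Lowland 10.800.
Rounding down: South 1, Coastal 13, West 9, Highland 1, Central 8, East 5, Lowland 10 (total 47).
Highland receives 1.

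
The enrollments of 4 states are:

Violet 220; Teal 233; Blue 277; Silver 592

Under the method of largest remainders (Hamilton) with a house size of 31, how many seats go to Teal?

5

Total 1322; standard divisor 1322/31 ≈ 42.645.
Standard quotas: Violet 5.159, Teal 5.464, Blue 6.495, Silver 13.882.
Lower quotas: Violet 5, Teal 5, Blue 6, Silver 13 (sum 29, leaving 2 seats).
Remainders in descending order: Silver 0.882, Blue 0.495, Teal 0.464, Violet 0.159.
The surplus seats go to Silver, Blue.
Teal receives 5.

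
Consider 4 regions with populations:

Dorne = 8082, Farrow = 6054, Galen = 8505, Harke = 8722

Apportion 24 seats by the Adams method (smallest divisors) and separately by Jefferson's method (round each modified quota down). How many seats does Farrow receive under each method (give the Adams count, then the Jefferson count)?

5 and 4

Adams: Dorne 6, Farrow 5, Galen 6, Harke 7.
Jefferson: Dorne 6, Farrow 4, Galen 7, Harke 7.
Farrow gets 5 under Adams and 4 under Jefferson.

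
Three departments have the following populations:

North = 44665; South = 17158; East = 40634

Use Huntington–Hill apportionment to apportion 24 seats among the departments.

North 10, South 4, East 10

With divisor 4271: modified quotas North 10.458, South 4.017, East 9.514.
Geometric-mean thresholds: North √(10·11)=10.488, South √(4·5)=4.472, East √(9·10)=9.487.
Each quota rounded against its threshold gives North 10, South 4, East 10 (total 24).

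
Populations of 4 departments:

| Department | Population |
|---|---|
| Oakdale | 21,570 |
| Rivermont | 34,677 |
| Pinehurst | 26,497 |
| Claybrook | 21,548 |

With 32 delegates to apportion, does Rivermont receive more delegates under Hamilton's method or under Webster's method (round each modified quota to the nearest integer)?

Hamilton

Hamilton: Oakdale 7, Rivermont 11, Pinehurst 8, Claybrook 6.
Webster: Oakdale 7, Rivermont 10, Pinehurst 8, Claybrook 7.
Rivermont gets 11 under Hamilton and 10 under Webster.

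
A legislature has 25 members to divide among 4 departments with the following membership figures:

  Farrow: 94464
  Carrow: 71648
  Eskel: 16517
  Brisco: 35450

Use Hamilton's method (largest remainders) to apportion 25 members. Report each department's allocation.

Total 218079; standard divisor 218079/25 ≈ 8723.16.
Standard quotas: Farrow 10.8291, Carrow 8.2135, Eskel 1.8935, Brisco 4.0639.
Lower quotas: Farrow 10, Carrow 8, Eskel 1, Brisco 4 (sum 23, leaving 2 seats).
Remainders in descending order: Eskel 0.8935, Farrow 0.8291, Carrow 0.2135, Brisco 0.0639.
The surplus seats go to Eskel, Farrow.

Farrow=11, Carrow=8, Eskel=2, Brisco=4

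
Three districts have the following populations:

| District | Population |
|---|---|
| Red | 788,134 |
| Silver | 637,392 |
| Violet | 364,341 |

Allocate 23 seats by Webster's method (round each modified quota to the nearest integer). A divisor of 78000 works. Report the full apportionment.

Red=10, Silver=8, Violet=5

With modified divisor 78000: modified quotas Red 10.104, Silver 8.172, Violet 4.671.
Rounding to the nearest integer: Red 10, Silver 8, Violet 5 (total 23).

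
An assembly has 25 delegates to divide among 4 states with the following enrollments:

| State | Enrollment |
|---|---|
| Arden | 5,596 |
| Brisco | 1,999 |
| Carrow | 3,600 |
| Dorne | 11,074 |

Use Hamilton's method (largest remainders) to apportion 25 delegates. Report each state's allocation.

The standard divisor is 22269/25 ≈ 890.76.
Standard quotas: Arden 6.2823, Brisco 2.2442, Carrow 4.0415, Dorne 12.4321.
Lower quotas: Arden 6, Brisco 2, Carrow 4, Dorne 12 (sum 24, leaving 1 seat).
Remainders in descending order: Dorne 0.4321, Arden 0.2823, Brisco 0.2442, Carrow 0.0415.
The surplus seat goes to Dorne.

Arden 6, Brisco 2, Carrow 4, Dorne 13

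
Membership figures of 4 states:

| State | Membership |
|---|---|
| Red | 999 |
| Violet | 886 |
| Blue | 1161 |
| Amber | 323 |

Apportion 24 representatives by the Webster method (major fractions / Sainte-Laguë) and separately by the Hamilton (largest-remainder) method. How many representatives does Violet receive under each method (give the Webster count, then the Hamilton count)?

Webster: Red 7, Violet 6, Blue 9, Amber 2.
Hamilton: Red 7, Violet 7, Blue 8, Amber 2.
Violet gets 6 under Webster and 7 under Hamilton.

6 and 7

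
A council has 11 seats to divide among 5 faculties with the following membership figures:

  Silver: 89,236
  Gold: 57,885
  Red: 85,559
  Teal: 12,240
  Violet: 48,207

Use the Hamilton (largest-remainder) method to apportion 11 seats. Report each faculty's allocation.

Silver 3, Gold 2, Red 3, Teal 1, Violet 2

Total 293127; standard divisor 293127/11 ≈ 26647.909.
Standard quotas: Silver 3.3487, Gold 2.1722, Red 3.2107, Teal 0.4593, Violet 1.8090.
Lower quotas: Silver 3, Gold 2, Red 3, Teal 0, Violet 1 (sum 9, leaving 2 seats).
Remainders in descending order: Violet 0.8090, Teal 0.4593, Silver 0.3487, Red 0.2107, Gold 0.1722.
The surplus seats go to Violet, Teal.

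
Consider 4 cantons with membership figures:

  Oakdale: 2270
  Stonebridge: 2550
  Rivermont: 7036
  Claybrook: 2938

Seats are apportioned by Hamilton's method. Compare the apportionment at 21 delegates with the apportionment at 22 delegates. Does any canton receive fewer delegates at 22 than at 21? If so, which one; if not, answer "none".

none

At 21 seats: Oakdale 3, Stonebridge 4, Rivermont 10, Claybrook 4.
At 22 seats: Oakdale 3, Stonebridge 4, Rivermont 11, Claybrook 4.
No canton's allocation decreased.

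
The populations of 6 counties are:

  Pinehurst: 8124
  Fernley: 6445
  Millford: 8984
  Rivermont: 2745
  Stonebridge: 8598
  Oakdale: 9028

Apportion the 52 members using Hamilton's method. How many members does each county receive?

Standard divisor: 43924 ÷ 52 ≈ 844.692.
Standard quotas: Pinehurst 9.6177, Fernley 7.6300, Millford 10.6358, Rivermont 3.2497, Stonebridge 10.1789, Oakdale 10.6879.
Lower quotas: Pinehurst 9, Fernley 7, Millford 10, Rivermont 3, Stonebridge 10, Oakdale 10 (sum 49, leaving 3 seats).
Remainders in descending order: Oakdale 0.6879, Millford 0.6358, Fernley 0.6300, Pinehurst 0.6177, Rivermont 0.2497, Stonebridge 0.1789.
The surplus seats go to Oakdale, Millford, Fernley.

Pinehurst=9; Fernley=8; Millford=11; Rivermont=3; Stonebridge=10; Oakdale=11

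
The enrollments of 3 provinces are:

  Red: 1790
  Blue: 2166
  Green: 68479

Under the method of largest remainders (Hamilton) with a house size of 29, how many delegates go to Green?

The standard divisor is 72435/29 ≈ 2497.759.
Standard quotas: Red 0.7166, Blue 0.8672, Green 27.4162.
Lower quotas: Red 0, Blue 0, Green 27 (sum 27, leaving 2 seats).
Remainders in descending order: Blue 0.8672, Red 0.7166, Green 0.4162.
Largest remainders: Blue, Red receive the extra seats.
Green receives 27.

27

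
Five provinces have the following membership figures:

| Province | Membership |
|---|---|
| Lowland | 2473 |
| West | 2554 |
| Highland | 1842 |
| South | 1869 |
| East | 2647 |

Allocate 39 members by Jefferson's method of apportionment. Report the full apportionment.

Lowland 9; West 9; Highland 6; South 6; East 9

Standard divisor 11385/39 ≈ 291.923; standard quotas: Lowland 8.471, West 8.749, Highland 6.310, South 6.402, East 9.067.
Rounding down gives 8, 8, 6, 6, 9 = 37 seats, so the divisor must be adjusted.
With modified divisor 270: modified quotas Lowland 9.159, West 9.459, Highland 6.822, South 6.922, East 9.804.
Rounding down: Lowland 9, West 9, Highland 6, South 6, East 9 (total 39).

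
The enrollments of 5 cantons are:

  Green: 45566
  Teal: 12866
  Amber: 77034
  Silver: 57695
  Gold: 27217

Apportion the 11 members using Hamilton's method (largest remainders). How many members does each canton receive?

Green=2; Teal=1; Amber=4; Silver=3; Gold=1

Total 220378; standard divisor 220378/11 ≈ 20034.364.
Standard quotas: Green 2.2744, Teal 0.6422, Amber 3.8451, Silver 2.8798, Gold 1.3585.
Lower quotas: Green 2, Teal 0, Amber 3, Silver 2, Gold 1 (sum 8, leaving 3 seats).
Remainders in descending order: Silver 0.8798, Amber 0.8451, Teal 0.6422, Gold 0.3585, Green 0.2744.
Largest remainders: Silver, Amber, Teal receive the extra seats.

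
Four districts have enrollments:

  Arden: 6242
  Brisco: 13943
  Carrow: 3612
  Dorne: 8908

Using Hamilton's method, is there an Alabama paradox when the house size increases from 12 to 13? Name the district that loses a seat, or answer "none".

At 12 seats: Arden 2, Brisco 5, Carrow 2, Dorne 3.
At 13 seats: Arden 2, Brisco 6, Carrow 1, Dorne 4.
Carrow drops from 2 to 1.

Carrow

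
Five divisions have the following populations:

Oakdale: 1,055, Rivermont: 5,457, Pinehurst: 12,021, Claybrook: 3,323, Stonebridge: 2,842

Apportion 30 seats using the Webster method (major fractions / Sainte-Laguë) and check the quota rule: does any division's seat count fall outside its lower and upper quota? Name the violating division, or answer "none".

none

Standard quotas: Oakdale 1.281, Rivermont 6.628, Pinehurst 14.602, Claybrook 4.036, Stonebridge 3.452.
Webster allocation: Oakdale 1, Rivermont 7, Pinehurst 15, Claybrook 4, Stonebridge 3.
Every allocation lies between the lower and upper quota.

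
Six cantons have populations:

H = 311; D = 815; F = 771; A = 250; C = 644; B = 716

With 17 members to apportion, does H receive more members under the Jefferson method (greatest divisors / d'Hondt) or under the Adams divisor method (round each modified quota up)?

Jefferson: H 1, D 4, F 4, A 1, C 3, B 4.
Adams: H 2, D 4, F 4, A 1, C 3, B 3.
H gets 1 under Jefferson and 2 under Adams.

Adams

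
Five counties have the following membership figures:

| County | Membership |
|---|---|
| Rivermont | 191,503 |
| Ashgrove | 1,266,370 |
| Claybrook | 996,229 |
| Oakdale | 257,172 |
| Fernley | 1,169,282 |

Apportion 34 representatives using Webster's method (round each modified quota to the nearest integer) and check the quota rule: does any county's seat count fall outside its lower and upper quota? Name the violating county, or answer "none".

none

Standard quotas: Rivermont 1.678, Ashgrove 11.095, Claybrook 8.729, Oakdale 2.253, Fernley 10.245.
Webster allocation: Rivermont 2, Ashgrove 11, Claybrook 9, Oakdale 2, Fernley 10.
Every allocation lies between the lower and upper quota.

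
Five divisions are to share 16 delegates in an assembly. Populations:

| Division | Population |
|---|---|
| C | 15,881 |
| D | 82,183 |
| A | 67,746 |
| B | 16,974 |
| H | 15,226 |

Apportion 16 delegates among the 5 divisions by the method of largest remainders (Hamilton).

C=1; D=7; A=6; B=1; H=1

The standard divisor is 198010/16 ≈ 12375.625.
Standard quotas: C 1.2832, D 6.6407, A 5.4741, B 1.3716, H 1.2303.
Lower quotas: C 1, D 6, A 5, B 1, H 1 (sum 14, leaving 2 seats).
Remainders in descending order: D 0.6407, A 0.4741, B 0.3716, C 0.2832, H 0.2303.
Largest remainders: D, A receive the extra seats.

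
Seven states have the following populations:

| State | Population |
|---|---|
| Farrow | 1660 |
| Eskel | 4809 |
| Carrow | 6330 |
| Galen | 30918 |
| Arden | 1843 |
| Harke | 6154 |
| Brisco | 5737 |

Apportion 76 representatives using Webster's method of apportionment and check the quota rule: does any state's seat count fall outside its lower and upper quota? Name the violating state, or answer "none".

Standard quotas: Farrow 2.196, Eskel 6.362, Carrow 8.374, Galen 40.900, Arden 2.438, Harke 8.141, Brisco 7.589.
Webster allocation: Farrow 2, Eskel 6, Carrow 8, Galen 42, Arden 2, Harke 8, Brisco 8.
Galen has quota 40.900 (lower 40, upper 41) but receives 42 — outside the quota interval.

Galen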